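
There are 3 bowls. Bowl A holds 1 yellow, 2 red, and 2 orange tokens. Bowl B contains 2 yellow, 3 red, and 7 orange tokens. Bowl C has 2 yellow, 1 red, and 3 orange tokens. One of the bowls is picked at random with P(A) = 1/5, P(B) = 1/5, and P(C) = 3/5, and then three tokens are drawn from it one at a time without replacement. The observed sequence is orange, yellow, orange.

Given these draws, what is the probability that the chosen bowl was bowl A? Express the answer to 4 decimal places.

0.0840

Compute the likelihood of the observed sequence for each case: P(data | bowl A) = (2/5)(1/4)(1/3) = 0.033333; P(data | bowl B) = (7/12)(2/11)(6/10) = 0.063636; P(data | bowl C) = (3/6)(2/5)(2/4) = 0.1.
Weighting by the prior gives 1/5 · 0.033333 = 0.0066667, 1/5 · 0.063636 = 0.012727, 3/5 · 0.1 = 0.06; these sum to 0.079394.
Hence P(bowl A | data) = (0.0066667) / (0.079394) = 0.083969.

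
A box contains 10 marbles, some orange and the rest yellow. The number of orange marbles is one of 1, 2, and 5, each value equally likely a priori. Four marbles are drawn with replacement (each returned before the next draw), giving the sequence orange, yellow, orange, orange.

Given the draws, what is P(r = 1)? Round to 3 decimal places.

Under each hypothesis, the probability of the observed sequence is: P(data | r = 1) = (1/10)(9/10)(1/10)(1/10) = 0.0009; P(data | r = 2) = (2/10)(8/10)(2/10)(2/10) = 0.0064; P(data | r = 5) = (5/10)(5/10)(5/10)(5/10) = 0.0625.
Weighting by the prior gives 1/3 · 0.0009 = 0.0003, 1/3 · 0.0064 = 0.0021333, 1/3 · 0.0625 = 0.020833; summing to 0.023267.
By Bayes' rule, P(r = 1 | data) = (0.0003) / (0.023267) = 0.012894.

0.013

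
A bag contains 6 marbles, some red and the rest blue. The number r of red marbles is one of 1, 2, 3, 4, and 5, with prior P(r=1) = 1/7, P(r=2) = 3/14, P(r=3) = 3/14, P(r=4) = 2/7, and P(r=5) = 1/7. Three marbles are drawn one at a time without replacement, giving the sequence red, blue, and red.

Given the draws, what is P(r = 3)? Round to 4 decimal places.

Compute the likelihood of the observed sequence for each case: P(data | r = 1) = (1/6)(5/5)(0/4) = 0; P(data | r = 2) = (2/6)(4/5)(1/4) = 1/15; P(data | r = 3) = (3/6)(3/5)(2/4) = 3/20; P(data | r = 4) = (4/6)(2/5)(3/4) = 1/5; P(data | r = 5) = (5/6)(1/5)(4/4) = 1/6.
The prior-weighted likelihoods are 1/7 · 0 = 0, 3/14 · 1/15 = 1/70, 3/14 · 3/20 = 9/280, 2/7 · 1/5 = 2/35, 1/7 · 1/6 = 1/42; summing to 107/840.
By Bayes' rule, P(r = 3 | data) = (9/280) / (107/840) = 27/107.

0.2523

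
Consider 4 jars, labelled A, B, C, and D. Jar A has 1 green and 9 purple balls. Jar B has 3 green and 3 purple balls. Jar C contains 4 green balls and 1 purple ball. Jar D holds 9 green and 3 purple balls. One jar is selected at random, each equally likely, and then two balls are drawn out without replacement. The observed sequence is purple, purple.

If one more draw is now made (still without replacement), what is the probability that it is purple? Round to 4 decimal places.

For each hypothesis, P(data | H) works out to: P(data | jar A) = (9/10)(8/9) = 4/5; P(data | jar B) = (3/6)(2/5) = 1/5; P(data | jar C) = (1/5)(0/4) = 0; P(data | jar D) = (3/12)(2/11) = 1/22.
The prior-weighted likelihoods are 1/4 · 4/5 = 1/5, 1/4 · 1/5 = 1/20, 1/4 · 0 = 0, 1/4 · 1/22 = 1/88; with total 23/88.
The posterior is then P(jar A | data) = 88/115, P(jar B | data) = 22/115, P(jar C | data) = 0, P(jar D | data) = 1/23.
So P(purple next | data) = Σ P(purple next | H) P(H | data) = (7/8)(88/115) + (1/4)(22/115) + (1/10)(1/23) = 83/115.

0.7217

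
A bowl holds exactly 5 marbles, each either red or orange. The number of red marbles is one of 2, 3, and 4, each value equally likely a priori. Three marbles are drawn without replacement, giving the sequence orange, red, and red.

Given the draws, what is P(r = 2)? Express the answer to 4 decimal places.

For each hypothesis, P(data | H) works out to: P(data | r = 2) = (3/5)(2/4)(1/3) = 1/10; P(data | r = 3) = (2/5)(3/4)(2/3) = 1/5; P(data | r = 4) = (1/5)(4/4)(3/3) = 1/5.
Weighting by the prior gives 1/3 · 1/10 = 1/30, 1/3 · 1/5 = 1/15, 1/3 · 1/5 = 1/15; summing to 1/6.
By Bayes' rule, P(r = 2 | data) = (1/30) / (1/6) = 1/5.

0.2000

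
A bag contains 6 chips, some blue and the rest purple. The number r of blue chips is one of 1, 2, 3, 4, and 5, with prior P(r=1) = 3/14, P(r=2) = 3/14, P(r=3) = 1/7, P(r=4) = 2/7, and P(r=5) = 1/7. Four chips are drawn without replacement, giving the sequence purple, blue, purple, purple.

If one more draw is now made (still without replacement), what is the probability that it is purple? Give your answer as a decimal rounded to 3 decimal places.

Compute the likelihood of the observed sequence for each case: P(data | r = 1) = (5/6)(1/5)(4/4)(3/3) = 1/6; P(data | r = 2) = (4/6)(2/5)(3/4)(2/3) = 2/15; P(data | r = 3) = (3/6)(3/5)(2/4)(1/3) = 1/20; P(data | r = 4) = (2/6)(4/5)(1/4)(0/3) = 0; P(data | r = 5) = (1/6)(5/5)(0/4) = 0.
Multiplying each by its prior: 3/14 · 1/6 = 1/28, 3/14 · 2/15 = 1/35, 1/7 · 1/20 = 1/140, 2/7 · 0 = 0, 1/7 · 0 = 0; these sum to 1/14.
The posterior is then P(r = 1 | data) = 1/2, P(r = 2 | data) = 2/5, P(r = 3 | data) = 1/10, P(r = 4 | data) = 0, P(r = 5 | data) = 0.
Averaging over the posterior, P(purple next | data) = (1)(1/2) + (1/2)(2/5) + (0)(1/10) = 7/10.

0.700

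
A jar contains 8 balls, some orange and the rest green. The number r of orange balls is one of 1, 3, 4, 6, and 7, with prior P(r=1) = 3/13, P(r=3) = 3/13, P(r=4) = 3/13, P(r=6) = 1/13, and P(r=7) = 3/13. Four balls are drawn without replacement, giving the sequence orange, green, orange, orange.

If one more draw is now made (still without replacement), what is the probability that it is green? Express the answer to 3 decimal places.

For each hypothesis, P(data | H) works out to: P(data | r = 1) = (1/8)(7/7)(0/6) = 0; P(data | r = 3) = (3/8)(5/7)(2/6)(1/5) = 1/56; P(data | r = 4) = (4/8)(4/7)(3/6)(2/5) = 2/35; P(data | r = 6) = (6/8)(2/7)(5/6)(4/5) = 1/7; P(data | r = 7) = (7/8)(1/7)(6/6)(5/5) = 1/8.
Multiplying each by its prior: 3/13 · 0 = 0, 3/13 · 1/56 = 3/728, 3/13 · 2/35 = 6/455, 1/13 · 1/7 = 1/91, 3/13 · 1/8 = 3/104; with total 2/35.
Dividing through by the total gives posterior P(r = 1 | data) = 0, P(r = 3 | data) = 15/208, P(r = 4 | data) = 3/13, P(r = 6 | data) = 5/26, P(r = 7 | data) = 105/208.
The predictive probability is P(green next | data) = (1)(15/208) + (3/4)(3/13) + (1/4)(5/26) + (0)(105/208) = 61/208.

0.293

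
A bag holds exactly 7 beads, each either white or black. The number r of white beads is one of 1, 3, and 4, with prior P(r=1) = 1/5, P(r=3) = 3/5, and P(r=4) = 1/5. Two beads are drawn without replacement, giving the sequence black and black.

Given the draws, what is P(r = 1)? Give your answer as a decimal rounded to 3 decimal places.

0.417

For each hypothesis, P(data | H) works out to: P(data | r = 1) = (6/7)(5/6) = 5/7; P(data | r = 3) = (4/7)(3/6) = 2/7; P(data | r = 4) = (3/7)(2/6) = 1/7.
The prior-weighted likelihoods are 1/5 · 5/7 = 1/7, 3/5 · 2/7 = 6/35, 1/5 · 1/7 = 1/35; these sum to 12/35.
Therefore the posterior P(r = 1 | data) = (1/7) / (12/35) = 5/12.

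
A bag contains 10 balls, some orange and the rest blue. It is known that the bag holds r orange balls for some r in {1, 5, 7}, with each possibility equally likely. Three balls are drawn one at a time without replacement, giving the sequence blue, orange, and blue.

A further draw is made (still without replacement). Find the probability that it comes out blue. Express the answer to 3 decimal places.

The likelihood of the observed sequence under each hypothesis: P(data | r = 1) = (9/10)(1/9)(8/8) = 0.1; P(data | r = 5) = (5/10)(5/9)(4/8) = 0.13889; P(data | r = 7) = (3/10)(7/9)(2/8) = 0.058333.
Weighting by the prior gives 1/3 · 0.1 = 0.033333, 1/3 · 0.13889 = 0.046296, 1/3 · 0.058333 = 0.019444; summing to 0.099074.
The posterior is then P(r = 1 | data) = 0.33645, P(r = 5 | data) = 0.46729, P(r = 7 | data) = 0.19626.
Averaging over the posterior, P(blue next | data) = (1)(0.33645) + (3/7)(0.46729) + (1/7)(0.19626) = 0.56475.

0.565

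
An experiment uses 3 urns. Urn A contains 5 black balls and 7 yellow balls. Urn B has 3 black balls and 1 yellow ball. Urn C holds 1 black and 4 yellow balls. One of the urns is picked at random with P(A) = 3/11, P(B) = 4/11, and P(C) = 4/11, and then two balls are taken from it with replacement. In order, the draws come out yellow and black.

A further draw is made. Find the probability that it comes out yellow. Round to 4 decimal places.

For each hypothesis, P(data | H) works out to: P(data | urn A) = (7/12)(5/12) = 0.24306; P(data | urn B) = (1/4)(3/4) = 0.1875; P(data | urn C) = (4/5)(1/5) = 0.16.
Multiplying each by its prior: 3/11 · 0.24306 = 0.066288, 4/11 · 0.1875 = 0.068182, 4/11 · 0.16 = 0.058182; summing to 0.19265.
The posterior is then P(urn A | data) = 0.34408, P(urn B | data) = 0.35391, P(urn C | data) = 0.30201.
The predictive probability is P(yellow next | data) = (7/12)(0.34408) + (1/4)(0.35391) + (4/5)(0.30201) = 0.5308.

0.5308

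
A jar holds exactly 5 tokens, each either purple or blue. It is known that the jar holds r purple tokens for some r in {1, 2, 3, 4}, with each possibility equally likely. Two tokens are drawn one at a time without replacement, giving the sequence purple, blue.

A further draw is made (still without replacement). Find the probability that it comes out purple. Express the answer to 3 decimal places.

0.500

For each hypothesis, P(data | H) works out to: P(data | r = 1) = (1/5)(4/4) = 1/5; P(data | r = 2) = (2/5)(3/4) = 3/10; P(data | r = 3) = (3/5)(2/4) = 3/10; P(data | r = 4) = (4/5)(1/4) = 1/5.
The prior-weighted likelihoods are 1/4 · 1/5 = 1/20, 1/4 · 3/10 = 3/40, 1/4 · 3/10 = 3/40, 1/4 · 1/5 = 1/20; summing to 1/4.
The posterior is then P(r = 1 | data) = 1/5, P(r = 2 | data) = 3/10, P(r = 3 | data) = 3/10, P(r = 4 | data) = 1/5.
The predictive probability is P(purple next | data) = (0)(1/5) + (1/3)(3/10) + (2/3)(3/10) + (1)(1/5) = 1/2.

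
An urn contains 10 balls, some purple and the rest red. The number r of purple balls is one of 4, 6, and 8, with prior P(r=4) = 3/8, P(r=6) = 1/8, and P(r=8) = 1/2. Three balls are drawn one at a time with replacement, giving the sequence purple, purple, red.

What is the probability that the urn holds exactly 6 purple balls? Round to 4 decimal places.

Under each hypothesis, the probability of the observed sequence is: P(data | r = 4) = (4/10)(4/10)(6/10) = 12/125; P(data | r = 6) = (6/10)(6/10)(4/10) = 18/125; P(data | r = 8) = (8/10)(8/10)(2/10) = 16/125.
Weighting by the prior gives 3/8 · 12/125 = 9/250, 1/8 · 18/125 = 9/500, 1/2 · 16/125 = 8/125; with total 59/500.
By Bayes' rule, P(r = 6 | data) = (9/500) / (59/500) = 9/59.

0.1525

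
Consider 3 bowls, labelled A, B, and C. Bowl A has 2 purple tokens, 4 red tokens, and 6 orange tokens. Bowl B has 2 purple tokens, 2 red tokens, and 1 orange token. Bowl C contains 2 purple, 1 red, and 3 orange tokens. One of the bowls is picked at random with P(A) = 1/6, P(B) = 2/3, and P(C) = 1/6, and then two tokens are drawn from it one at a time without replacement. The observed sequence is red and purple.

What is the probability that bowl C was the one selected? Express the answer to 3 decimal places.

Under each hypothesis, the probability of the observed sequence is: P(data | bowl A) = (4/12)(2/11) = 2/33; P(data | bowl B) = (2/5)(2/4) = 1/5; P(data | bowl C) = (1/6)(2/5) = 1/15.
Multiplying each by its prior: 1/6 · 2/33 = 1/99, 2/3 · 1/5 = 2/15, 1/6 · 1/15 = 1/90; these sum to 17/110.
By Bayes' rule, P(bowl C | data) = (1/90) / (17/110) = 11/153.

0.072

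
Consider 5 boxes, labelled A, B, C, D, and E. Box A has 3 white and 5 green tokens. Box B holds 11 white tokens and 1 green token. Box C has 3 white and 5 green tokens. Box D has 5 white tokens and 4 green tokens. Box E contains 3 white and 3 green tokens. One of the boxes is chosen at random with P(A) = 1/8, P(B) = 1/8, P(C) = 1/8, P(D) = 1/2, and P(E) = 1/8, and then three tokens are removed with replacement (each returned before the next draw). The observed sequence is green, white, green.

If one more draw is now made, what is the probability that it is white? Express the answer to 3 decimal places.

Under each hypothesis, the probability of the observed sequence is: P(data | box A) = (5/8)(3/8)(5/8) = 0.14648; P(data | box B) = (1/12)(11/12)(1/12) = 0.0063657; P(data | box C) = (5/8)(3/8)(5/8) = 0.14648; P(data | box D) = (4/9)(5/9)(4/9) = 0.10974; P(data | box E) = (3/6)(3/6)(3/6) = 0.125.
The prior-weighted likelihoods are 1/8 · 0.14648 = 0.018311, 1/8 · 0.0063657 = 0.00079572, 1/8 · 0.14648 = 0.018311, 1/2 · 0.10974 = 0.05487, 1/8 · 0.125 = 0.015625; with total 0.10791.
Normalising, the posterior is P(box A | data) = 0.16968, P(box B | data) = 0.0073738, P(box C | data) = 0.16968, P(box D | data) = 0.50847, P(box E | data) = 0.14479.
Averaging over the posterior, P(white next | data) = (3/8)(0.16968) + (11/12)(0.0073738) + (3/8)(0.16968) + (5/9)(0.50847) + (1/2)(0.14479) = 0.4889.

0.489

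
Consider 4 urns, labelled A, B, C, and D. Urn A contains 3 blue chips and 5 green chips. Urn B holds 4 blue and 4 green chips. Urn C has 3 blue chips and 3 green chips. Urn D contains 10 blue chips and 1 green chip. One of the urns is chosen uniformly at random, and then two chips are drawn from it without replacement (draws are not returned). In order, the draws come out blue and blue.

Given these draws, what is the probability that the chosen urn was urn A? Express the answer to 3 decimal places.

0.080

The likelihood of the observed sequence under each hypothesis: P(data | urn A) = (3/8)(2/7) = 0.10714; P(data | urn B) = (4/8)(3/7) = 0.21429; P(data | urn C) = (3/6)(2/5) = 0.2; P(data | urn D) = (10/11)(9/10) = 0.81818.
Multiplying each by its prior: 1/4 · 0.10714 = 0.026786, 1/4 · 0.21429 = 0.053571, 1/4 · 0.2 = 0.05, 1/4 · 0.81818 = 0.20455; with total 0.3349.
So P(urn A | data) = (0.026786) / (0.3349) = 0.079981.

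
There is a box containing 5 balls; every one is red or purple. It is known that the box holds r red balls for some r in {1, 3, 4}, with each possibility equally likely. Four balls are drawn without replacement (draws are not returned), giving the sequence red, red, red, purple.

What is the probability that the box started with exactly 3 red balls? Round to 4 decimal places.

0.3333

Under each hypothesis, the probability of the observed sequence is: P(data | r = 1) = (1/5)(0/4) = 0; P(data | r = 3) = (3/5)(2/4)(1/3)(2/2) = 1/10; P(data | r = 4) = (4/5)(3/4)(2/3)(1/2) = 1/5.
Multiplying each by its prior: 1/3 · 0 = 0, 1/3 · 1/10 = 1/30, 1/3 · 1/5 = 1/15; with total 1/10.
By Bayes' rule, P(r = 3 | data) = (1/30) / (1/10) = 1/3.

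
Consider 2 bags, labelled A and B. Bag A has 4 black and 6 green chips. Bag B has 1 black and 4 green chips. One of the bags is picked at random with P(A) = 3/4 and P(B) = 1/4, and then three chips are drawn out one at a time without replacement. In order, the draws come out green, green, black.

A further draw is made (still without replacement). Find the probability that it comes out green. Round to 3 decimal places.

0.694

For each hypothesis, P(data | H) works out to: P(data | bag A) = (6/10)(5/9)(4/8) = 1/6; P(data | bag B) = (4/5)(3/4)(1/3) = 1/5.
Multiplying each by its prior: 3/4 · 1/6 = 1/8, 1/4 · 1/5 = 1/20; with total 7/40.
Normalising, the posterior is P(bag A | data) = 5/7, P(bag B | data) = 2/7.
So P(green next | data) = Σ P(green next | H) P(H | data) = (4/7)(5/7) + (1)(2/7) = 34/49.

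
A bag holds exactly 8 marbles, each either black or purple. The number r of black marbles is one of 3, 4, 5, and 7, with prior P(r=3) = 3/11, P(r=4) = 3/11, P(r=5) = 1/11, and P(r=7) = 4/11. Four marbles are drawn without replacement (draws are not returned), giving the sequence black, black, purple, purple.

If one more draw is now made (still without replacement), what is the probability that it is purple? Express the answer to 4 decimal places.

For each hypothesis, P(data | H) works out to: P(data | r = 3) = (3/8)(2/7)(5/6)(4/5) = 1/14; P(data | r = 4) = (4/8)(3/7)(4/6)(3/5) = 3/35; P(data | r = 5) = (5/8)(4/7)(3/6)(2/5) = 1/14; P(data | r = 7) = (7/8)(6/7)(1/6)(0/5) = 0.
The prior-weighted likelihoods are 3/11 · 1/14 = 3/154, 3/11 · 3/35 = 9/385, 1/11 · 1/14 = 1/154, 4/11 · 0 = 0; summing to 19/385.
Normalising, the posterior is P(r = 3 | data) = 15/38, P(r = 4 | data) = 9/19, P(r = 5 | data) = 5/38, P(r = 7 | data) = 0.
The predictive probability is P(purple next | data) = (3/4)(15/38) + (1/2)(9/19) + (1/4)(5/38) = 43/76.

0.5658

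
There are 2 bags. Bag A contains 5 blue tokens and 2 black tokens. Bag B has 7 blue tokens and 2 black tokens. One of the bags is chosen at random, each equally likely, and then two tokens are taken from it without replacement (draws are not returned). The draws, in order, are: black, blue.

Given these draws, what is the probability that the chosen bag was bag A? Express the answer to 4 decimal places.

For each hypothesis, P(data | H) works out to: P(data | bag A) = (2/7)(5/6) = 5/21; P(data | bag B) = (2/9)(7/8) = 7/36.
The prior-weighted likelihoods are 1/2 · 5/21 = 5/42, 1/2 · 7/36 = 7/72; these sum to 109/504.
Therefore the posterior P(bag A | data) = (5/42) / (109/504) = 60/109.

0.5505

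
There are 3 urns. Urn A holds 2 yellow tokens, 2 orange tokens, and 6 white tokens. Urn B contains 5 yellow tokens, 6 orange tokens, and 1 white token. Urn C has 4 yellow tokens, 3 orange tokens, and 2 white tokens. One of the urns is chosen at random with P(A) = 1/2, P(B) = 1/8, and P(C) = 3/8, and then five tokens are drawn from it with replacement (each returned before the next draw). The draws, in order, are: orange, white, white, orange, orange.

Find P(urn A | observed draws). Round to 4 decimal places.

0.6445

The likelihood of the observed sequence under each hypothesis: P(data | urn A) = (2/10)(6/10)(6/10)(2/10)(2/10) = 0.00288; P(data | urn B) = (6/12)(1/12)(1/12)(6/12)(6/12) = 0.00086806; P(data | urn C) = (3/9)(2/9)(2/9)(3/9)(3/9) = 0.001829.
Weighting by the prior gives 1/2 · 0.00288 = 0.00144, 1/8 · 0.00086806 = 0.00010851, 3/8 · 0.001829 = 0.00068587; summing to 0.0022344.
Hence P(urn A | data) = (0.00144) / (0.0022344) = 0.64447.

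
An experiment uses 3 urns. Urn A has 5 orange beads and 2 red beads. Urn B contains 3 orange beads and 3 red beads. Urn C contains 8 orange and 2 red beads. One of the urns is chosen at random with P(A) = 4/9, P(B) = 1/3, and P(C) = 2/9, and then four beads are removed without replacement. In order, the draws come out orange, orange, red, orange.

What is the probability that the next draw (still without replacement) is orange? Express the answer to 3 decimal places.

0.610

The likelihood of the observed sequence under each hypothesis: P(data | urn A) = (5/7)(4/6)(2/5)(3/4) = 1/7; P(data | urn B) = (3/6)(2/5)(3/4)(1/3) = 1/20; P(data | urn C) = (8/10)(7/9)(2/8)(6/7) = 2/15.
The prior-weighted likelihoods are 4/9 · 1/7 = 4/63, 1/3 · 1/20 = 1/60, 2/9 · 2/15 = 4/135; these sum to 83/756.
Dividing through by the total gives posterior P(urn A | data) = 48/83, P(urn B | data) = 63/415, P(urn C | data) = 112/415.
The predictive probability is P(orange next | data) = (2/3)(48/83) + (0)(63/415) + (5/6)(112/415) = 152/249.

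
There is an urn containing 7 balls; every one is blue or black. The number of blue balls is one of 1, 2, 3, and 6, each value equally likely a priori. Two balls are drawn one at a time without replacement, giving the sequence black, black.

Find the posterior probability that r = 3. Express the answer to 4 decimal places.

For each hypothesis, P(data | H) works out to: P(data | r = 1) = (6/7)(5/6) = 5/7; P(data | r = 2) = (5/7)(4/6) = 10/21; P(data | r = 3) = (4/7)(3/6) = 2/7; P(data | r = 6) = (1/7)(0/6) = 0.
Multiplying each by its prior: 1/4 · 5/7 = 5/28, 1/4 · 10/21 = 5/42, 1/4 · 2/7 = 1/14, 1/4 · 0 = 0; these sum to 31/84.
Therefore the posterior P(r = 3 | data) = (1/14) / (31/84) = 6/31.

0.1935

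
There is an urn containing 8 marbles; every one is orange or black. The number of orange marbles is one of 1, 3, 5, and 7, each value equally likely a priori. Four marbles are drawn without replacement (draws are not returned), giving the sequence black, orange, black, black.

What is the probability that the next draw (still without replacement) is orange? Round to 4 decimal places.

0.2857

Under each hypothesis, the probability of the observed sequence is: P(data | r = 1) = (7/8)(1/7)(6/6)(5/5) = 1/8; P(data | r = 3) = (5/8)(3/7)(4/6)(3/5) = 3/28; P(data | r = 5) = (3/8)(5/7)(2/6)(1/5) = 1/56; P(data | r = 7) = (1/8)(7/7)(0/6) = 0.
Weighting by the prior gives 1/4 · 1/8 = 1/32, 1/4 · 3/28 = 3/112, 1/4 · 1/56 = 1/224, 1/4 · 0 = 0; summing to 1/16.
Dividing through by the total gives posterior P(r = 1 | data) = 1/2, P(r = 3 | data) = 3/7, P(r = 5 | data) = 1/14, P(r = 7 | data) = 0.
So P(orange next | data) = Σ P(orange next | H) P(H | data) = (0)(1/2) + (1/2)(3/7) + (1)(1/14) = 2/7.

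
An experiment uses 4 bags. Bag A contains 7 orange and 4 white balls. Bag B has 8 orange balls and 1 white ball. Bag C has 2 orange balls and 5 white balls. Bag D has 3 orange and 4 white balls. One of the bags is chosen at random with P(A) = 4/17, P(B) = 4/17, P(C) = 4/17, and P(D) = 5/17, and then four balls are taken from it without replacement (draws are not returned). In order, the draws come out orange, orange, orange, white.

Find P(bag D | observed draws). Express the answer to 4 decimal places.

0.1412

The likelihood of the observed sequence under each hypothesis: P(data | bag A) = (7/11)(6/10)(5/9)(4/8) = 0.10606; P(data | bag B) = (8/9)(7/8)(6/7)(1/6) = 0.11111; P(data | bag C) = (2/7)(1/6)(0/5) = 0; P(data | bag D) = (3/7)(2/6)(1/5)(4/4) = 0.028571.
Weighting by the prior gives 4/17 · 0.10606 = 0.024955, 4/17 · 0.11111 = 0.026144, 4/17 · 0 = 0, 5/17 · 0.028571 = 0.0084034; summing to 0.059503.
So P(bag D | data) = (0.0084034) / (0.059503) = 0.14123.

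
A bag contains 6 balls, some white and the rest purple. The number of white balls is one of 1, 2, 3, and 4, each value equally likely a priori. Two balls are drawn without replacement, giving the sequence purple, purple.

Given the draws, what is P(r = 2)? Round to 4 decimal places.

Compute the likelihood of the observed sequence for each case: P(data | r = 1) = (5/6)(4/5) = 2/3; P(data | r = 2) = (4/6)(3/5) = 2/5; P(data | r = 3) = (3/6)(2/5) = 1/5; P(data | r = 4) = (2/6)(1/5) = 1/15.
Multiplying each by its prior: 1/4 · 2/3 = 1/6, 1/4 · 2/5 = 1/10, 1/4 · 1/5 = 1/20, 1/4 · 1/15 = 1/60; these sum to 1/3.
By Bayes' rule, P(r = 2 | data) = (1/10) / (1/3) = 3/10.

0.3000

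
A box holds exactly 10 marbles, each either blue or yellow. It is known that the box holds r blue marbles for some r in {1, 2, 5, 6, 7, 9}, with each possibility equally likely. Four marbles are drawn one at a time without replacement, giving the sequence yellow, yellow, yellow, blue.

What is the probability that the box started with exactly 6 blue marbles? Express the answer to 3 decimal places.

0.087

The likelihood of the observed sequence under each hypothesis: P(data | r = 1) = (9/10)(8/9)(7/8)(1/7) = 0.1; P(data | r = 2) = (8/10)(7/9)(6/8)(2/7) = 0.13333; P(data | r = 5) = (5/10)(4/9)(3/8)(5/7) = 0.059524; P(data | r = 6) = (4/10)(3/9)(2/8)(6/7) = 0.028571; P(data | r = 7) = (3/10)(2/9)(1/8)(7/7) = 0.0083333; P(data | r = 9) = (1/10)(0/9) = 0.
The prior-weighted likelihoods are 1/6 · 0.1 = 0.016667, 1/6 · 0.13333 = 0.022222, 1/6 · 0.059524 = 0.0099206, 1/6 · 0.028571 = 0.0047619, 1/6 · 0.0083333 = 0.0013889, 1/6 · 0 = 0; with total 0.05496.
So P(r = 6 | data) = (0.0047619) / (0.05496) = 0.086643.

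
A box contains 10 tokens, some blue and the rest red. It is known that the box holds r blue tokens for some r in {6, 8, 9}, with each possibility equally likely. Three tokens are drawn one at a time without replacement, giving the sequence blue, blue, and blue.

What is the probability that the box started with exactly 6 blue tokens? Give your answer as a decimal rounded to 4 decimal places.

0.1250

For each hypothesis, P(data | H) works out to: P(data | r = 6) = (6/10)(5/9)(4/8) = 1/6; P(data | r = 8) = (8/10)(7/9)(6/8) = 7/15; P(data | r = 9) = (9/10)(8/9)(7/8) = 7/10.
Multiplying each by its prior: 1/3 · 1/6 = 1/18, 1/3 · 7/15 = 7/45, 1/3 · 7/10 = 7/30; these sum to 4/9.
Hence P(r = 6 | data) = (1/18) / (4/9) = 1/8.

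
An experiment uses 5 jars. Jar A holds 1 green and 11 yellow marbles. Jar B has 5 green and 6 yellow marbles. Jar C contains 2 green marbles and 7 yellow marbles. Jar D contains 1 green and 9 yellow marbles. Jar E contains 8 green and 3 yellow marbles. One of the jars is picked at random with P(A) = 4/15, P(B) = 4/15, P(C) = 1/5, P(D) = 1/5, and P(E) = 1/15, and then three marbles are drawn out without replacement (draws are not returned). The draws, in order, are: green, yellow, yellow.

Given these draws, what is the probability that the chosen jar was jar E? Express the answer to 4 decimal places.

Under each hypothesis, the probability of the observed sequence is: P(data | jar A) = (1/12)(11/11)(10/10) = 0.083333; P(data | jar B) = (5/11)(6/10)(5/9) = 0.15152; P(data | jar C) = (2/9)(7/8)(6/7) = 0.16667; P(data | jar D) = (1/10)(9/9)(8/8) = 0.1; P(data | jar E) = (8/11)(3/10)(2/9) = 0.048485.
The prior-weighted likelihoods are 4/15 · 0.083333 = 0.022222, 4/15 · 0.15152 = 0.040404, 1/5 · 0.16667 = 0.033333, 1/5 · 0.1 = 0.02, 1/15 · 0.048485 = 0.0032323; these sum to 0.11919.
So P(jar E | data) = (0.0032323) / (0.11919) = 0.027119.

0.0271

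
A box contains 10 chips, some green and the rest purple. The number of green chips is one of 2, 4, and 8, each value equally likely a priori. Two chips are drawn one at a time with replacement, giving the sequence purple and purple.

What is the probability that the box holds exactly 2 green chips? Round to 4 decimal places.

0.6154

Compute the likelihood of the observed sequence for each case: P(data | r = 2) = (8/10)(8/10) = 16/25; P(data | r = 4) = (6/10)(6/10) = 9/25; P(data | r = 8) = (2/10)(2/10) = 1/25.
The prior-weighted likelihoods are 1/3 · 16/25 = 16/75, 1/3 · 9/25 = 3/25, 1/3 · 1/25 = 1/75; these sum to 26/75.
So P(r = 2 | data) = (16/75) / (26/75) = 8/13.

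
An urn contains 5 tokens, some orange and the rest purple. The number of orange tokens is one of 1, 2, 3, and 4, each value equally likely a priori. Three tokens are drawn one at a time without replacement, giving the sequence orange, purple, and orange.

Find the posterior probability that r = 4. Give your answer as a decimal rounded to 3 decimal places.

0.400

Compute the likelihood of the observed sequence for each case: P(data | r = 1) = (1/5)(4/4)(0/3) = 0; P(data | r = 2) = (2/5)(3/4)(1/3) = 1/10; P(data | r = 3) = (3/5)(2/4)(2/3) = 1/5; P(data | r = 4) = (4/5)(1/4)(3/3) = 1/5.
Weighting by the prior gives 1/4 · 0 = 0, 1/4 · 1/10 = 1/40, 1/4 · 1/5 = 1/20, 1/4 · 1/5 = 1/20; these sum to 1/8.
Hence P(r = 4 | data) = (1/20) / (1/8) = 2/5.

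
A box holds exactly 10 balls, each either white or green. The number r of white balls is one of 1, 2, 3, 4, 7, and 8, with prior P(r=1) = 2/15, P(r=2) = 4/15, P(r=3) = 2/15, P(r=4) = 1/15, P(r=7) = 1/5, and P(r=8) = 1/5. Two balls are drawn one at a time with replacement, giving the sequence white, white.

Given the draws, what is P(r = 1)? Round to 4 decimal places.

For each hypothesis, P(data | H) works out to: P(data | r = 1) = (1/10)(1/10) = 0.01; P(data | r = 2) = (2/10)(2/10) = 0.04; P(data | r = 3) = (3/10)(3/10) = 0.09; P(data | r = 4) = (4/10)(4/10) = 0.16; P(data | r = 7) = (7/10)(7/10) = 0.49; P(data | r = 8) = (8/10)(8/10) = 0.64.
The prior-weighted likelihoods are 2/15 · 0.01 = 0.0013333, 4/15 · 0.04 = 0.010667, 2/15 · 0.09 = 0.012, 1/15 · 0.16 = 0.010667, 1/5 · 0.49 = 0.098, 1/5 · 0.64 = 0.128; summing to 0.26067.
Hence P(r = 1 | data) = (0.0013333) / (0.26067) = 0.0051151.

0.0051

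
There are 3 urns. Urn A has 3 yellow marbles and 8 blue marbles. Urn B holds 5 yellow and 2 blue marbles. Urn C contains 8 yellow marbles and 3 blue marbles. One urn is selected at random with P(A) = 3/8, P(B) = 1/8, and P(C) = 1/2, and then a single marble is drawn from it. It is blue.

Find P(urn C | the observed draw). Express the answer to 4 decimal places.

Compute the likelihood of this draw for each case: P(data | urn A) = (8/11) = 8/11; P(data | urn B) = (2/7) = 2/7; P(data | urn C) = (3/11) = 3/11.
The prior-weighted likelihoods are 3/8 · 8/11 = 3/11, 1/8 · 2/7 = 1/28, 1/2 · 3/11 = 3/22; with total 137/308.
By Bayes' rule, P(urn C | data) = (3/22) / (137/308) = 42/137.

0.3066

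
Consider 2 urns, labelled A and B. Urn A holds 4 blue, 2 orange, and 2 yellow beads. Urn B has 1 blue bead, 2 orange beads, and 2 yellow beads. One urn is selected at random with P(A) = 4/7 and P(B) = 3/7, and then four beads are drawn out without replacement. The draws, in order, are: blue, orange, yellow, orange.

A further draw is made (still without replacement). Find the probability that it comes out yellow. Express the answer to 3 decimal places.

Under each hypothesis, the probability of the observed sequence is: P(data | urn A) = (4/8)(2/7)(2/6)(1/5) = 0.0095238; P(data | urn B) = (1/5)(2/4)(2/3)(1/2) = 0.033333.
Multiplying each by its prior: 4/7 · 0.0095238 = 0.0054422, 3/7 · 0.033333 = 0.014286; with total 0.019728.
Dividing through by the total gives posterior P(urn A | data) = 0.27586, P(urn B | data) = 0.72414.
Averaging over the posterior, P(yellow next | data) = (1/4)(0.27586) + (1)(0.72414) = 0.7931.

0.793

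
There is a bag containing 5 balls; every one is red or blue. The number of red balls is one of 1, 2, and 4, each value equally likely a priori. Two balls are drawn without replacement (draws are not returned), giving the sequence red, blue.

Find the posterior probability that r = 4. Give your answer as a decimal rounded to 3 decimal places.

0.286

Compute the likelihood of the observed sequence for each case: P(data | r = 1) = (1/5)(4/4) = 1/5; P(data | r = 2) = (2/5)(3/4) = 3/10; P(data | r = 4) = (4/5)(1/4) = 1/5.
Weighting by the prior gives 1/3 · 1/5 = 1/15, 1/3 · 3/10 = 1/10, 1/3 · 1/5 = 1/15; summing to 7/30.
By Bayes' rule, P(r = 4 | data) = (1/15) / (7/30) = 2/7.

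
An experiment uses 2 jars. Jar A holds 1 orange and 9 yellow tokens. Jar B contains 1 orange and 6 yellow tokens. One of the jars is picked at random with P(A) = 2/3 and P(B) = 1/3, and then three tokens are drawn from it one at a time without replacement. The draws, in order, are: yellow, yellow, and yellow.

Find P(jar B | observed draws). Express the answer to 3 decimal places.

Compute the likelihood of the observed sequence for each case: P(data | jar A) = (9/10)(8/9)(7/8) = 7/10; P(data | jar B) = (6/7)(5/6)(4/5) = 4/7.
The prior-weighted likelihoods are 2/3 · 7/10 = 7/15, 1/3 · 4/7 = 4/21; with total 23/35.
By Bayes' rule, P(jar B | data) = (4/21) / (23/35) = 20/69.

0.290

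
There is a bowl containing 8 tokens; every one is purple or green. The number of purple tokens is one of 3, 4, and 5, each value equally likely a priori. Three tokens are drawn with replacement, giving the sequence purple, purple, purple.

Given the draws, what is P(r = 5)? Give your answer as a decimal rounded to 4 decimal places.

0.5787

For each hypothesis, P(data | H) works out to: P(data | r = 3) = (3/8)(3/8)(3/8) = 0.052734; P(data | r = 4) = (4/8)(4/8)(4/8) = 0.125; P(data | r = 5) = (5/8)(5/8)(5/8) = 0.24414.
Multiplying each by its prior: 1/3 · 0.052734 = 0.017578, 1/3 · 0.125 = 0.041667, 1/3 · 0.24414 = 0.08138; these sum to 0.14062.
So P(r = 5 | data) = (0.08138) / (0.14062) = 0.5787.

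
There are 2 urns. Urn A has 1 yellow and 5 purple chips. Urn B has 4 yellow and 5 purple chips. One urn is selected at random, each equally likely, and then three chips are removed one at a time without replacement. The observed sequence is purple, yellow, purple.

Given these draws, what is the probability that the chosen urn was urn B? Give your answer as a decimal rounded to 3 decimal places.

0.488

For each hypothesis, P(data | H) works out to: P(data | urn A) = (5/6)(1/5)(4/4) = 1/6; P(data | urn B) = (5/9)(4/8)(4/7) = 10/63.
The prior-weighted likelihoods are 1/2 · 1/6 = 1/12, 1/2 · 10/63 = 5/63; summing to 41/252.
By Bayes' rule, P(urn B | data) = (5/63) / (41/252) = 20/41.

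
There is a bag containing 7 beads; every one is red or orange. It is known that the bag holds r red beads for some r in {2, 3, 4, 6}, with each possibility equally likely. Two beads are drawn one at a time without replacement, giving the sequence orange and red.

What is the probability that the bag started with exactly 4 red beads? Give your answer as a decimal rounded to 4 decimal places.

For each hypothesis, P(data | H) works out to: P(data | r = 2) = (5/7)(2/6) = 5/21; P(data | r = 3) = (4/7)(3/6) = 2/7; P(data | r = 4) = (3/7)(4/6) = 2/7; P(data | r = 6) = (1/7)(6/6) = 1/7.
The prior-weighted likelihoods are 1/4 · 5/21 = 5/84, 1/4 · 2/7 = 1/14, 1/4 · 2/7 = 1/14, 1/4 · 1/7 = 1/28; summing to 5/21.
So P(r = 4 | data) = (1/14) / (5/21) = 3/10.

0.3000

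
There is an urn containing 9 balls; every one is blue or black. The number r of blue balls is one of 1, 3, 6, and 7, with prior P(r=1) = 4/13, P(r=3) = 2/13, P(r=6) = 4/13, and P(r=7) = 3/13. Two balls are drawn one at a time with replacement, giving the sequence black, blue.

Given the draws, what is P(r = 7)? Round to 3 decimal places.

0.231

The likelihood of the observed sequence under each hypothesis: P(data | r = 1) = (8/9)(1/9) = 0.098765; P(data | r = 3) = (6/9)(3/9) = 0.22222; P(data | r = 6) = (3/9)(6/9) = 0.22222; P(data | r = 7) = (2/9)(7/9) = 0.17284.
Weighting by the prior gives 4/13 · 0.098765 = 0.030389, 2/13 · 0.22222 = 0.034188, 4/13 · 0.22222 = 0.068376, 3/13 · 0.17284 = 0.039886; with total 0.17284.
By Bayes' rule, P(r = 7 | data) = (0.039886) / (0.17284) = 0.23077.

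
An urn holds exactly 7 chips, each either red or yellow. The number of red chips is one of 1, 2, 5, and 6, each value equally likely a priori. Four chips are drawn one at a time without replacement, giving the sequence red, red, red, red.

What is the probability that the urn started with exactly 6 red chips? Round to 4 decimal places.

0.7500

Under each hypothesis, the probability of the observed sequence is: P(data | r = 1) = (1/7)(0/6) = 0; P(data | r = 2) = (2/7)(1/6)(0/5) = 0; P(data | r = 5) = (5/7)(4/6)(3/5)(2/4) = 1/7; P(data | r = 6) = (6/7)(5/6)(4/5)(3/4) = 3/7.
Multiplying each by its prior: 1/4 · 0 = 0, 1/4 · 0 = 0, 1/4 · 1/7 = 1/28, 1/4 · 3/7 = 3/28; summing to 1/7.
Hence P(r = 6 | data) = (3/28) / (1/7) = 3/4.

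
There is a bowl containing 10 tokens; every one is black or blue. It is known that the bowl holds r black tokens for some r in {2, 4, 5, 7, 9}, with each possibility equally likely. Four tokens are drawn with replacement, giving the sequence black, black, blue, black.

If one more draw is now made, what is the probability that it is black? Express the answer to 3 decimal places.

0.655

For each hypothesis, P(data | H) works out to: P(data | r = 2) = (2/10)(2/10)(8/10)(2/10) = 0.0064; P(data | r = 4) = (4/10)(4/10)(6/10)(4/10) = 0.0384; P(data | r = 5) = (5/10)(5/10)(5/10)(5/10) = 0.0625; P(data | r = 7) = (7/10)(7/10)(3/10)(7/10) = 0.1029; P(data | r = 9) = (9/10)(9/10)(1/10)(9/10) = 0.0729.
Multiplying each by its prior: 1/5 · 0.0064 = 0.00128, 1/5 · 0.0384 = 0.00768, 1/5 · 0.0625 = 0.0125, 1/5 · 0.1029 = 0.02058, 1/5 · 0.0729 = 0.01458; summing to 0.05662.
Dividing through by the total gives posterior P(r = 2 | data) = 0.022607, P(r = 4 | data) = 0.13564, P(r = 5 | data) = 0.22077, P(r = 7 | data) = 0.36348, P(r = 9 | data) = 0.25751.
Averaging over the posterior, P(black next | data) = (1/5)(0.022607) + (2/5)(0.13564) + (1/2)(0.22077) + (7/10)(0.36348) + (9/10)(0.25751) = 0.65535.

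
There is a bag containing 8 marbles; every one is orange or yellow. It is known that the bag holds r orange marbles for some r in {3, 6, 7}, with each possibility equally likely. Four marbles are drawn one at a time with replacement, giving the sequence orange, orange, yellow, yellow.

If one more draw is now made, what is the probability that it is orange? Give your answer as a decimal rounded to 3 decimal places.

0.563

The likelihood of the observed sequence under each hypothesis: P(data | r = 3) = (3/8)(3/8)(5/8)(5/8) = 0.054932; P(data | r = 6) = (6/8)(6/8)(2/8)(2/8) = 0.035156; P(data | r = 7) = (7/8)(7/8)(1/8)(1/8) = 0.011963.
Weighting by the prior gives 1/3 · 0.054932 = 0.018311, 1/3 · 0.035156 = 0.011719, 1/3 · 0.011963 = 0.0039876; with total 0.034017.
Dividing through by the total gives posterior P(r = 3 | data) = 0.53828, P(r = 6 | data) = 0.3445, P(r = 7 | data) = 0.11722.
Averaging over the posterior, P(orange next | data) = (3/8)(0.53828) + (3/4)(0.3445) + (7/8)(0.11722) = 0.5628.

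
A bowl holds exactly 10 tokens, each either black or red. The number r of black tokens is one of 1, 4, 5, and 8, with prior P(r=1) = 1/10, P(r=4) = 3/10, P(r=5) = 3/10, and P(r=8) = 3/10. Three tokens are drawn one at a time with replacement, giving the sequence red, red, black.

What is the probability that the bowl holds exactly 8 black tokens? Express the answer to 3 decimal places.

0.098

Under each hypothesis, the probability of the observed sequence is: P(data | r = 1) = (9/10)(9/10)(1/10) = 0.081; P(data | r = 4) = (6/10)(6/10)(4/10) = 0.144; P(data | r = 5) = (5/10)(5/10)(5/10) = 0.125; P(data | r = 8) = (2/10)(2/10)(8/10) = 0.032.
Multiplying each by its prior: 1/10 · 0.081 = 0.0081, 3/10 · 0.144 = 0.0432, 3/10 · 0.125 = 0.0375, 3/10 · 0.032 = 0.0096; these sum to 0.0984.
Hence P(r = 8 | data) = (0.0096) / (0.0984) = 0.097561.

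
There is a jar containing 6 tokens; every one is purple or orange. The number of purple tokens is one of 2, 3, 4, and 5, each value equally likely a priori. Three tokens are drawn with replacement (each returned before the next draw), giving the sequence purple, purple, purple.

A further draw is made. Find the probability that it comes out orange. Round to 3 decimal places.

0.272

The likelihood of the observed sequence under each hypothesis: P(data | r = 2) = (2/6)(2/6)(2/6) = 1/27; P(data | r = 3) = (3/6)(3/6)(3/6) = 1/8; P(data | r = 4) = (4/6)(4/6)(4/6) = 8/27; P(data | r = 5) = (5/6)(5/6)(5/6) = 125/216.
Weighting by the prior gives 1/4 · 1/27 = 1/108, 1/4 · 1/8 = 1/32, 1/4 · 8/27 = 2/27, 1/4 · 125/216 = 125/864; these sum to 7/27.
Dividing through by the total gives posterior P(r = 2 | data) = 1/28, P(r = 3 | data) = 27/224, P(r = 4 | data) = 2/7, P(r = 5 | data) = 125/224.
The predictive probability is P(orange next | data) = (2/3)(1/28) + (1/2)(27/224) + (1/3)(2/7) + (1/6)(125/224) = 61/224.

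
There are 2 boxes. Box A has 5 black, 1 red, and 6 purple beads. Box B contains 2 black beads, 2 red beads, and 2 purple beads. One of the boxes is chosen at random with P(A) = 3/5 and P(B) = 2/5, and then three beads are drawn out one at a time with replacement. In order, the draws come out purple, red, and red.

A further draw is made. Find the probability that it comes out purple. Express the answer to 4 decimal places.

Under each hypothesis, the probability of the observed sequence is: P(data | box A) = (6/12)(1/12)(1/12) = 0.0034722; P(data | box B) = (2/6)(2/6)(2/6) = 0.037037.
Multiplying each by its prior: 3/5 · 0.0034722 = 0.0020833, 2/5 · 0.037037 = 0.014815; with total 0.016898.
Normalising, the posterior is P(box A | data) = 0.12329, P(box B | data) = 0.87671.
The predictive probability is P(purple next | data) = (1/2)(0.12329) + (1/3)(0.87671) = 0.35388.

0.3539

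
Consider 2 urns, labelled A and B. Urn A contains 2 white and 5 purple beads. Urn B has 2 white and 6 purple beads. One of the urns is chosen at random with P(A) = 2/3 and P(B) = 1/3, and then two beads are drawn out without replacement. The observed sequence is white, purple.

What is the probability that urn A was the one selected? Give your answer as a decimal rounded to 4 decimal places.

The likelihood of the observed sequence under each hypothesis: P(data | urn A) = (2/7)(5/6) = 5/21; P(data | urn B) = (2/8)(6/7) = 3/14.
Weighting by the prior gives 2/3 · 5/21 = 10/63, 1/3 · 3/14 = 1/14; summing to 29/126.
So P(urn A | data) = (10/63) / (29/126) = 20/29.

0.6897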